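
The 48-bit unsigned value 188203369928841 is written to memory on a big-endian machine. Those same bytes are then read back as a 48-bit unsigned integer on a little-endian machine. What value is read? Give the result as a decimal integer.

188203369928841 in 48-bit hexadecimal is 0xAB2B83029889.
Stored big-endian, the bytes at ascending addresses are AB 2B 83 02 98 89.
Read back as little-endian, the first byte is least significant, giving 0x899802832BAB.
0x899802832BAB = 151285970185131.

151285970185131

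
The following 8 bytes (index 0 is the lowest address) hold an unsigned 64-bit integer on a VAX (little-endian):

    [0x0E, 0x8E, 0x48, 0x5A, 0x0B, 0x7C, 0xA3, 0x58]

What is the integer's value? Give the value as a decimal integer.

In little-endian order the low byte comes first in memory.
Reassemble most-significant byte first: 58 A3 7C 0B 5A 48 8E 0E → 0x58A37C0B5A488E0E.
0x58A37C0B5A488E0E = 6387085084742684174.

6387085084742684174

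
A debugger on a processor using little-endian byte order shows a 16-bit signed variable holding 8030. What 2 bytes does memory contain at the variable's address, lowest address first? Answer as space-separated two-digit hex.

8030 in hexadecimal, padded to 16 bits, is 0x1F5E.
Split into bytes (most-significant first): 1F 5E.
In little-endian order the low byte comes first in memory.
So at ascending addresses the bytes are 5E 1F.

5E 1F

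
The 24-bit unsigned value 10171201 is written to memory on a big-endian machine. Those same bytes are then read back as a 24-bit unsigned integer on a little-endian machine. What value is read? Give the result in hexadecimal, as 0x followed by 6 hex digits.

0x41339B

10171201 in 24-bit hexadecimal is 0x9B3341.
Stored big-endian, the bytes at ascending addresses are 9B 33 41.
Read back as little-endian, the first byte is least significant, giving 0x41339B.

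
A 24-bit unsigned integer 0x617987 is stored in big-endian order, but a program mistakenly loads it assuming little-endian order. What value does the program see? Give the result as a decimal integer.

Stored big-endian, the bytes at ascending addresses are 61 79 87.
Read back as little-endian, the first byte is least significant, giving 0x877961.
0x877961 = 8878433.

8878433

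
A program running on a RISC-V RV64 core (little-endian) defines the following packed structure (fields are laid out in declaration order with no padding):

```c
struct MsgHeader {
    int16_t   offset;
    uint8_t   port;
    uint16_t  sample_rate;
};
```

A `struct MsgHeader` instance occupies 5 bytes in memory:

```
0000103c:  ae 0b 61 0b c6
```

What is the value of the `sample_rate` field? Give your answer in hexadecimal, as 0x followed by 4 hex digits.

`sample_rate` follows `offset` (2 B), `port` (1 B), so it starts at offset 2 + 1 = 3 and occupies 2 bytes.
Bytes at offsets 3..4: 0B C6.
Little-endian stores the least-significant byte at the lowest address.
Reassemble most-significant byte first: C6 0B → 0xC60B.

0xC60B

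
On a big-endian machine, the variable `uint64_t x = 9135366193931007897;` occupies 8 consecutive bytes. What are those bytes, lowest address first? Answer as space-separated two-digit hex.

7E C7 57 26 F2 5E B7 99

9135366193931007897 in hexadecimal, padded to 64 bits, is 0x7EC75726F25EB799.
Split into bytes (most-significant first): 7E C7 57 26 F2 5E B7 99.
In big-endian order the high byte comes first in memory.
So the memory order matches the most-significant-first order: 7E C7 57 26 F2 5E B7 99.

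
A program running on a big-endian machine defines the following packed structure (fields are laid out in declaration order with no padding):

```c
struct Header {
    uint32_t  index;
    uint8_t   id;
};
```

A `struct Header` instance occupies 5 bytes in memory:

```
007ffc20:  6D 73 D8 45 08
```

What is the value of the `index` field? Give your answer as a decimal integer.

1836308549

`index` is the first field, at byte offset 0, occupying 4 bytes.
Bytes at offsets 0..3: 6D 73 D8 45.
In big-endian order the high byte comes first in memory.
The bytes are already most-significant first: 0x6D73D845.
0x6D73D845 = 1836308549.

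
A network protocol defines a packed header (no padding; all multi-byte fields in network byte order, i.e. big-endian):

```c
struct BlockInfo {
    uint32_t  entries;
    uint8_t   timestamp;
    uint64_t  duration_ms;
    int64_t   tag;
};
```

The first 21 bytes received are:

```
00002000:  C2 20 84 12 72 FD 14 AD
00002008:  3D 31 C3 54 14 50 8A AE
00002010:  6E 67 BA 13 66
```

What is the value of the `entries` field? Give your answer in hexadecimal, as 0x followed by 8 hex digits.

`entries` is the first field, at byte offset 0, occupying 4 bytes.
Bytes at offsets 0..3: C2 20 84 12.
Big-endian: lowest address holds the most-significant byte.
The bytes are already most-significant first: 0xC2208412.

0xC2208412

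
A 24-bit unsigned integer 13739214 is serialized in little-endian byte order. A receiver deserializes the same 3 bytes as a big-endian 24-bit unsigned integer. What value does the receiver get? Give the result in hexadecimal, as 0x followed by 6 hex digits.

0xCEA4D1

13739214 in 24-bit hexadecimal is 0xD1A4CE.
Stored little-endian, the bytes at ascending addresses are CE A4 D1.
Read back as big-endian, the last byte is least significant, giving 0xCEA4D1.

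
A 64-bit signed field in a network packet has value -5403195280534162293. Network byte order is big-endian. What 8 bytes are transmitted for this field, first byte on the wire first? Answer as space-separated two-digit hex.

Two's complement of -5403195280534162293 in 64 bits: 5403195280534162293 = 0x4AFC017AF44E4B75; invert → 0xB503FE850BB1B48A; add 1 → 0xB503FE850BB1B48B.
Split into bytes (most-significant first): B5 03 FE 85 0B B1 B4 8B.
In big-endian order the high byte comes first in memory.
So the memory order matches the most-significant-first order: B5 03 FE 85 0B B1 B4 8B.

B5 03 FE 85 0B B1 B4 8B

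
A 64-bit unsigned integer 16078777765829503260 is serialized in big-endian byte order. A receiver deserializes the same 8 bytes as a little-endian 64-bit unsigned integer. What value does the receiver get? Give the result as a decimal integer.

2047369137961509855

16078777765829503260 in 64-bit hexadecimal is 0xDF234B3062B7691C.
Stored big-endian, the bytes at ascending addresses are DF 23 4B 30 62 B7 69 1C.
Read back as little-endian, the first byte is least significant, giving 0x1C69B762304B23DF.
0x1C69B762304B23DF = 2047369137961509855.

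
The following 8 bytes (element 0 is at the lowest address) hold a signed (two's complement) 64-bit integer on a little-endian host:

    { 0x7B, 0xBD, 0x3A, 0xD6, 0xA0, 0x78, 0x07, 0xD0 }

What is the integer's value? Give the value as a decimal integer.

-3456661556799292037

Little-endian: lowest address holds the least-significant byte.
Reassemble most-significant byte first: D0 07 78 A0 D6 3A BD 7B → 0xD00778A0D63ABD7B.
Top bit is set, so as a signed 64-bit value this is 0xD00778A0D63ABD7B − 2^64 = -3456661556799292037.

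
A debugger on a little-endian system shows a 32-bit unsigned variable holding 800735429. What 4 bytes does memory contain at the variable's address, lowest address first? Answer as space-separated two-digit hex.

800735429 in hexadecimal, padded to 32 bits, is 0x2FBA40C5.
Split into bytes (most-significant first): 2F BA 40 C5.
In little-endian order the low byte comes first in memory.
So at ascending addresses the bytes are C5 40 BA 2F.

C5 40 BA 2F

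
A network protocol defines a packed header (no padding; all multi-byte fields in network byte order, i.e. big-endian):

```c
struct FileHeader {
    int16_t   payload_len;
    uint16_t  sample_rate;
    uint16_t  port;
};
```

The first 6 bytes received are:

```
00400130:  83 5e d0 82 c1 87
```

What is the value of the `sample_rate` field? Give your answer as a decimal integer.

53378

`sample_rate` follows `payload_len` (2 bytes), so it starts at byte offset 2 and occupies 2 bytes.
Bytes at offsets 2..3: D0 82.
Big-endian: lowest address holds the most-significant byte.
The bytes are already most-significant first: 0xD082.
0xD082 = 53378.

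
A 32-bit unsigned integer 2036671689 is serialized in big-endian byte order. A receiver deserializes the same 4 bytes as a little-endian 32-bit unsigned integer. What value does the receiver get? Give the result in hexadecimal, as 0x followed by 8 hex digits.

0xC9246579

2036671689 in 32-bit hexadecimal is 0x796524C9.
Stored big-endian, the bytes at ascending addresses are 79 65 24 C9.
Read back as little-endian, the first byte is least significant, giving 0xC9246579.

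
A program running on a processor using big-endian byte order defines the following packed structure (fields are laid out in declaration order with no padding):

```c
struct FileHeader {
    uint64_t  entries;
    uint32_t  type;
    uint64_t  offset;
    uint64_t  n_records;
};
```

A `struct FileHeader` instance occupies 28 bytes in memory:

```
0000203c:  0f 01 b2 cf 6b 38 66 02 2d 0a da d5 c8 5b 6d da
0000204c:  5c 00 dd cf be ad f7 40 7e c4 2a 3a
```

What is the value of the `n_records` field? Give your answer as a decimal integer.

13739909894554004026

`n_records` follows `entries` (8 B), `type` (4 B), `offset` (8 B), so it starts at offset 8 + 4 + 8 = 20 and occupies 8 bytes.
Bytes at offsets 20..27: BE AD F7 40 7E C4 2A 3A.
In big-endian order the high byte comes first in memory.
The bytes are already most-significant first: 0xBEADF7407EC42A3A.
0xBEADF7407EC42A3A = 13739909894554004026.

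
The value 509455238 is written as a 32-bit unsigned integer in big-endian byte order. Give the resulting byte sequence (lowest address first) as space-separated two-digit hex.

1E 5D AB 86

509455238 in hexadecimal, padded to 32 bits, is 0x1E5DAB86.
Split into bytes (most-significant first): 1E 5D AB 86.
Big-endian: lowest address holds the most-significant byte.
So the memory order matches the most-significant-first order: 1E 5D AB 86.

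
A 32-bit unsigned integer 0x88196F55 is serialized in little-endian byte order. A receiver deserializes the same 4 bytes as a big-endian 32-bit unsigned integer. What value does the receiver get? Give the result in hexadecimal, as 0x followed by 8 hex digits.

Stored little-endian, the bytes at ascending addresses are 55 6F 19 88.
Read back as big-endian, the last byte is least significant, giving 0x556F1988.

0x556F1988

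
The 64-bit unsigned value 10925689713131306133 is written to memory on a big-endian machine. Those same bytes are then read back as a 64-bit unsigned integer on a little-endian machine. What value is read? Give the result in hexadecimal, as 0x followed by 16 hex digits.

0x95BC5445E8D89F97

10925689713131306133 in 64-bit hexadecimal is 0x979FD8E84554BC95.
Stored big-endian, the bytes at ascending addresses are 97 9F D8 E8 45 54 BC 95.
Read back as little-endian, the first byte is least significant, giving 0x95BC5445E8D89F97.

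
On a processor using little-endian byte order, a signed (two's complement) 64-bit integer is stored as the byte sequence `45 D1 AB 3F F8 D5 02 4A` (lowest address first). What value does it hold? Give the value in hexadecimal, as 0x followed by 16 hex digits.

0x4A02D5F83FABD145

Little-endian stores the least-significant byte at the lowest address.
Reassemble most-significant byte first: 4A 02 D5 F8 3F AB D1 45 → 0x4A02D5F83FABD145.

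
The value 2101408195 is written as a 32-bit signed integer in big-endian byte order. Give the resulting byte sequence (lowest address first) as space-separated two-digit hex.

7D 40 F1 C3

2101408195 in hexadecimal, padded to 32 bits, is 0x7D40F1C3.
Split into bytes (most-significant first): 7D 40 F1 C3.
Big-endian: lowest address holds the most-significant byte.
So the memory order matches the most-significant-first order: 7D 40 F1 C3.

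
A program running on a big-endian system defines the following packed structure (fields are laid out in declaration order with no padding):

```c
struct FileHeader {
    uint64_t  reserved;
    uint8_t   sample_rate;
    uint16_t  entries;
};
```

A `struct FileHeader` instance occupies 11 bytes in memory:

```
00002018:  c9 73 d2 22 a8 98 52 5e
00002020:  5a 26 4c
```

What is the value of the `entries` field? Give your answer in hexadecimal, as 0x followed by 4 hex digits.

`entries` follows `reserved` (8 B), `sample_rate` (1 B), so it starts at offset 8 + 1 = 9 and occupies 2 bytes.
Bytes at offsets 9..10: 26 4C.
Big-endian stores the most-significant byte at the lowest address.
The bytes are already most-significant first: 0x264C.

0x264C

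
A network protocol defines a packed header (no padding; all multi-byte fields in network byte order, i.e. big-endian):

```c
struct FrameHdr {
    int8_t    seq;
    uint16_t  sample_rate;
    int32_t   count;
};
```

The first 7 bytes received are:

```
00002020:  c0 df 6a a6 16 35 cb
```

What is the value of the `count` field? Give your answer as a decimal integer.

-1508493877

`count` follows `seq` (1 B), `sample_rate` (2 B), so it starts at offset 1 + 2 = 3 and occupies 4 bytes.
Bytes at offsets 3..6: A6 16 35 CB.
Big-endian stores the most-significant byte at the lowest address.
The bytes are already most-significant first: 0xA61635CB.
Top bit is set, so as a signed 32-bit value this is 0xA61635CB − 2^32 = -1508493877.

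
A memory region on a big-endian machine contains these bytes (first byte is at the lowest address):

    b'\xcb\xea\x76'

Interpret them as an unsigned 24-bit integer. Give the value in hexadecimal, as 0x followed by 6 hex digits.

Big-endian stores the most-significant byte at the lowest address.
The bytes are already most-significant first: 0xCBEA76.

0xCBEA76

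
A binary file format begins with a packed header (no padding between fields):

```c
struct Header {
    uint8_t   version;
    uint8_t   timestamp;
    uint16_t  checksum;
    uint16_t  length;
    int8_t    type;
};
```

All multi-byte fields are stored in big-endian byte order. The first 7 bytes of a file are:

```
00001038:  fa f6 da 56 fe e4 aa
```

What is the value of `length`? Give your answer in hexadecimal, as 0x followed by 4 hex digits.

`length` follows `version` (1 B), `timestamp` (1 B), `checksum` (2 B), so it starts at offset 1 + 1 + 2 = 4 and occupies 2 bytes.
Bytes at offsets 4..5: FE E4.
Big-endian stores the most-significant byte at the lowest address.
The bytes are already most-significant first: 0xFEE4.

0xFEE4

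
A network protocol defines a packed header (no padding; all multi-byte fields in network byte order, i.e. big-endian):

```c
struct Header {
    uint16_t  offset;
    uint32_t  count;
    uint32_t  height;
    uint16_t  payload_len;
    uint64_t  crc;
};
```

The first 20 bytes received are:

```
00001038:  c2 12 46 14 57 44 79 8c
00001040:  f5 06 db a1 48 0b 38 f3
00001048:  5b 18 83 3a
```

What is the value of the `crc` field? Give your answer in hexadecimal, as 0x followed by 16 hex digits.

`crc` follows `offset` (2 B), `count` (4 B), `height` (4 B), `payload_len` (2 B), so it starts at offset 2 + 4 + 4 + 2 = 12 and occupies 8 bytes.
Bytes at offsets 12..19: 48 0B 38 F3 5B 18 83 3A.
In big-endian order the high byte comes first in memory.
The bytes are already most-significant first: 0x480B38F35B18833A.

0x480B38F35B18833A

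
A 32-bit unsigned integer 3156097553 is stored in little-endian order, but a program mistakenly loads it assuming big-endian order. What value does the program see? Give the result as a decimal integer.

3156097553 in 32-bit hexadecimal is 0xBC1E3A11.
Stored little-endian, the bytes at ascending addresses are 11 3A 1E BC.
Read back as big-endian, the last byte is least significant, giving 0x113A1EBC.
0x113A1EBC = 289021628.

289021628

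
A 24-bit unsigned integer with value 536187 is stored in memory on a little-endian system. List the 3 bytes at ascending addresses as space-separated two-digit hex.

7B 2E 08

536187 in hexadecimal, padded to 24 bits, is 0x082E7B.
Split into bytes (most-significant first): 08 2E 7B.
In little-endian order the low byte comes first in memory.
So at ascending addresses the bytes are 7B 2E 08.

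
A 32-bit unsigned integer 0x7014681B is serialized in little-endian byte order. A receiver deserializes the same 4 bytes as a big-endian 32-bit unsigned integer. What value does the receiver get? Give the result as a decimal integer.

Stored little-endian, the bytes at ascending addresses are 1B 68 14 70.
Read back as big-endian, the last byte is least significant, giving 0x1B681470.
0x1B681470 = 459805808.

459805808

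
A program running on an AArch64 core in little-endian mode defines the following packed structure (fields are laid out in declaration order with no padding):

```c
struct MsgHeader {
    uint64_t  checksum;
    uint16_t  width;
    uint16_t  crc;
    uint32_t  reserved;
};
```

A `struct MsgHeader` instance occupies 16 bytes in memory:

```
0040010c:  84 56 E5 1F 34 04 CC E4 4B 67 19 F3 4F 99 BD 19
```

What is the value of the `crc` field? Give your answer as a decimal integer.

`crc` follows `checksum` (8 B), `width` (2 B), so it starts at offset 8 + 2 = 10 and occupies 2 bytes.
Bytes at offsets 10..11: 19 F3.
Little-endian stores the least-significant byte at the lowest address.
Reassemble most-significant byte first: F3 19 → 0xF319.
0xF319 = 62233.

62233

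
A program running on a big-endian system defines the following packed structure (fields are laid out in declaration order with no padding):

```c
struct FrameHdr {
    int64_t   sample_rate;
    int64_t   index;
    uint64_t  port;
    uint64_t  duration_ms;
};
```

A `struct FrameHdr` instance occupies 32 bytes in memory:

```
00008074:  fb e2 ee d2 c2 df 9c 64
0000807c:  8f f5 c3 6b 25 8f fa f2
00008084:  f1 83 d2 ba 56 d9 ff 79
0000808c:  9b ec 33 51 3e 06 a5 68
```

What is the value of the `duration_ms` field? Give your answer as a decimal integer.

11235411594408535400

`duration_ms` follows `sample_rate` (8 B), `index` (8 B), `port` (8 B), so it starts at offset 8 + 8 + 8 = 24 and occupies 8 bytes.
Bytes at offsets 24..31: 9B EC 33 51 3E 06 A5 68.
In big-endian order the high byte comes first in memory.
The bytes are already most-significant first: 0x9BEC33513E06A568.
0x9BEC33513E06A568 = 11235411594408535400.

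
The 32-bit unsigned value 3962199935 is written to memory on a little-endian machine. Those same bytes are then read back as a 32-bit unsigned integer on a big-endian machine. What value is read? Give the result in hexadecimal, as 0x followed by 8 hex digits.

3962199935 in 32-bit hexadecimal is 0xEC2A5F7F.
Stored little-endian, the bytes at ascending addresses are 7F 5F 2A EC.
Read back as big-endian, the last byte is least significant, giving 0x7F5F2AEC.

0x7F5F2AEC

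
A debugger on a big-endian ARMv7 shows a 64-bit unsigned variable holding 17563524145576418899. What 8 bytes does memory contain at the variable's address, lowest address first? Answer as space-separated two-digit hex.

F3 BE 2C 27 A5 14 1E 53

17563524145576418899 in hexadecimal, padded to 64 bits, is 0xF3BE2C27A5141E53.
Split into bytes (most-significant first): F3 BE 2C 27 A5 14 1E 53.
In big-endian order the high byte comes first in memory.
So the memory order matches the most-significant-first order: F3 BE 2C 27 A5 14 1E 53.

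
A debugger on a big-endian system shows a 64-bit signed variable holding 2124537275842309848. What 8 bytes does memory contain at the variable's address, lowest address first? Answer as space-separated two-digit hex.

1D 7B DF 65 66 A8 2E D8

2124537275842309848 in hexadecimal, padded to 64 bits, is 0x1D7BDF6566A82ED8.
Split into bytes (most-significant first): 1D 7B DF 65 66 A8 2E D8.
In big-endian order the high byte comes first in memory.
So the memory order matches the most-significant-first order: 1D 7B DF 65 66 A8 2E D8.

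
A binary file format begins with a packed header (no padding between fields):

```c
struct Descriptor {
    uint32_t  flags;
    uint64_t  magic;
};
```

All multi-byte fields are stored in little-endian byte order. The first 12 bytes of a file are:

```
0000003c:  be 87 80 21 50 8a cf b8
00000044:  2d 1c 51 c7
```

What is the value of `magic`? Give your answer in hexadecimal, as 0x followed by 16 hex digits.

`magic` follows `flags` (4 bytes), so it starts at byte offset 4 and occupies 8 bytes.
Bytes at offsets 4..11: 50 8A CF B8 2D 1C 51 C7.
Little-endian: lowest address holds the least-significant byte.
Reassemble most-significant byte first: C7 51 1C 2D B8 CF 8A 50 → 0xC7511C2DB8CF8A50.

0xC7511C2DB8CF8A50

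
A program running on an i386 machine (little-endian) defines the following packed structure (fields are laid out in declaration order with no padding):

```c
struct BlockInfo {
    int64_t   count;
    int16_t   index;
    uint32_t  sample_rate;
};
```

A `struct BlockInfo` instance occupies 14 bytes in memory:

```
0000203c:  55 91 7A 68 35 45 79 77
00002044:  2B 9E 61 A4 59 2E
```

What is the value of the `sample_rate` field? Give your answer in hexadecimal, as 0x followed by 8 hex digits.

0x2E59A461

`sample_rate` follows `count` (8 B), `index` (2 B), so it starts at offset 8 + 2 = 10 and occupies 4 bytes.
Bytes at offsets 10..13: 61 A4 59 2E.
Little-endian stores the least-significant byte at the lowest address.
Reassemble most-significant byte first: 2E 59 A4 61 → 0x2E59A461.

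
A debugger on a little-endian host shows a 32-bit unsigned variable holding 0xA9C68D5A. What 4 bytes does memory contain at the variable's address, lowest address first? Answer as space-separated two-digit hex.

5A 8D C6 A9

Split into bytes (most-significant first): A9 C6 8D 5A.
In little-endian order the low byte comes first in memory.
So at ascending addresses the bytes are 5A 8D C6 A9.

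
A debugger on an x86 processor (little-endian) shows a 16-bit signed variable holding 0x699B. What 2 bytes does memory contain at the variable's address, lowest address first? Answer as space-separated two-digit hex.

9B 69

Split into bytes (most-significant first): 69 9B.
Little-endian: lowest address holds the least-significant byte.
So at ascending addresses the bytes are 9B 69.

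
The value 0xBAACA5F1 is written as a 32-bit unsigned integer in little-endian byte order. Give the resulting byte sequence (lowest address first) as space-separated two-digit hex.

Split into bytes (most-significant first): BA AC A5 F1.
Little-endian: lowest address holds the least-significant byte.
So at ascending addresses the bytes are F1 A5 AC BA.

F1 A5 AC BA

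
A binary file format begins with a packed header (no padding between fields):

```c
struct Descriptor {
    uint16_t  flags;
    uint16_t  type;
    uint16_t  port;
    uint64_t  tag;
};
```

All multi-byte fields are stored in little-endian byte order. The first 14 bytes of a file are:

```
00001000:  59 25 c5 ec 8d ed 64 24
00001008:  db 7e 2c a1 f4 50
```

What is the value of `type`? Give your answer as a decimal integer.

`type` follows `flags` (2 bytes), so it starts at byte offset 2 and occupies 2 bytes.
Bytes at offsets 2..3: C5 EC.
Little-endian: lowest address holds the least-significant byte.
Reassemble most-significant byte first: EC C5 → 0xECC5.
0xECC5 = 60613.

60613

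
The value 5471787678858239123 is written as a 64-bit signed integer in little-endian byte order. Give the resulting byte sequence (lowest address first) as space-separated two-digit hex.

93 5C B4 34 E7 B1 EF 4B

5471787678858239123 in hexadecimal, padded to 64 bits, is 0x4BEFB1E734B45C93.
Split into bytes (most-significant first): 4B EF B1 E7 34 B4 5C 93.
In little-endian order the low byte comes first in memory.
So at ascending addresses the bytes are 93 5C B4 34 E7 B1 EF 4B.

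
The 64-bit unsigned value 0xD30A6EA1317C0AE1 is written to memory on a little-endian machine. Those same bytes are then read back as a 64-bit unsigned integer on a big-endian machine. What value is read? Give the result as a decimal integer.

16215909960904477395

Stored little-endian, the bytes at ascending addresses are E1 0A 7C 31 A1 6E 0A D3.
Read back as big-endian, the last byte is least significant, giving 0xE10A7C31A16E0AD3.
0xE10A7C31A16E0AD3 = 16215909960904477395.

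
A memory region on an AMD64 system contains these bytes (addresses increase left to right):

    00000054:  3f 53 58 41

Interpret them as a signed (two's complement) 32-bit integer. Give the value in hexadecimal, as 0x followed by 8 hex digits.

Little-endian stores the least-significant byte at the lowest address.
Reassemble most-significant byte first: 41 58 53 3F → 0x4158533F.

0x4158533F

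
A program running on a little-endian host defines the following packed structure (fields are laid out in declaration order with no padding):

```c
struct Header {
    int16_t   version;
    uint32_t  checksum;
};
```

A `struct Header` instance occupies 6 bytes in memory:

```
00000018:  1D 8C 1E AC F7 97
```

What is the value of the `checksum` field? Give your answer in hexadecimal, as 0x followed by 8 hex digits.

0x97F7AC1E

`checksum` follows `version` (2 bytes), so it starts at byte offset 2 and occupies 4 bytes.
Bytes at offsets 2..5: 1E AC F7 97.
In little-endian order the low byte comes first in memory.
Reassemble most-significant byte first: 97 F7 AC 1E → 0x97F7AC1E.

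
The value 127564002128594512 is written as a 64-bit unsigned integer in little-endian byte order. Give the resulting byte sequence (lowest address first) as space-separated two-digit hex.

50 86 00 B9 C8 32 C5 01

127564002128594512 in hexadecimal, padded to 64 bits, is 0x01C532C8B9008650.
Split into bytes (most-significant first): 01 C5 32 C8 B9 00 86 50.
Little-endian: lowest address holds the least-significant byte.
So at ascending addresses the bytes are 50 86 00 B9 C8 32 C5 01.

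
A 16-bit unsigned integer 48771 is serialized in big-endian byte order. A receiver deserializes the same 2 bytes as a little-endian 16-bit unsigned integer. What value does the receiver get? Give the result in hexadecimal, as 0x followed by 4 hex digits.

48771 in 16-bit hexadecimal is 0xBE83.
Stored big-endian, the bytes at ascending addresses are BE 83.
Read back as little-endian, the first byte is least significant, giving 0x83BE.

0x83BE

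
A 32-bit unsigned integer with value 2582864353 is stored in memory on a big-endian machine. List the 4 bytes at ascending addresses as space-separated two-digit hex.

99 F3 61 E1

2582864353 in hexadecimal, padded to 32 bits, is 0x99F361E1.
Split into bytes (most-significant first): 99 F3 61 E1.
In big-endian order the high byte comes first in memory.
So the memory order matches the most-significant-first order: 99 F3 61 E1.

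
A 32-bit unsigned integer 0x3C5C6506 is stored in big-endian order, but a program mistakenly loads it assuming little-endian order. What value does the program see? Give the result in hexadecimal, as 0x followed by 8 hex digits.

Stored big-endian, the bytes at ascending addresses are 3C 5C 65 06.
Read back as little-endian, the first byte is least significant, giving 0x06655C3C.

0x06655C3C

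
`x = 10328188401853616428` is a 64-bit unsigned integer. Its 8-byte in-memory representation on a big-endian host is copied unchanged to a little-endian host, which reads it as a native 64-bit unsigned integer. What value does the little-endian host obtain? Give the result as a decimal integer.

10328188401853616428 in 64-bit hexadecimal is 0x8F5518A161CB512C.
Stored big-endian, the bytes at ascending addresses are 8F 55 18 A1 61 CB 51 2C.
Read back as little-endian, the first byte is least significant, giving 0x2C51CB61A118558F.
0x2C51CB61A118558F = 3193557230957385103.

3193557230957385103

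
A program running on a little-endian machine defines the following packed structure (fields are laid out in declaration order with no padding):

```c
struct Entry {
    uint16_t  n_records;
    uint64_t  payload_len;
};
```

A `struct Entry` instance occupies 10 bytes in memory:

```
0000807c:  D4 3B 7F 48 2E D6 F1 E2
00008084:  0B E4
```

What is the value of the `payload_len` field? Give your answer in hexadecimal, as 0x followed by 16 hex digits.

0xE40BE2F1D62E487F

`payload_len` follows `n_records` (2 bytes), so it starts at byte offset 2 and occupies 8 bytes.
Bytes at offsets 2..9: 7F 48 2E D6 F1 E2 0B E4.
Little-endian stores the least-significant byte at the lowest address.
Reassemble most-significant byte first: E4 0B E2 F1 D6 2E 48 7F → 0xE40BE2F1D62E487F.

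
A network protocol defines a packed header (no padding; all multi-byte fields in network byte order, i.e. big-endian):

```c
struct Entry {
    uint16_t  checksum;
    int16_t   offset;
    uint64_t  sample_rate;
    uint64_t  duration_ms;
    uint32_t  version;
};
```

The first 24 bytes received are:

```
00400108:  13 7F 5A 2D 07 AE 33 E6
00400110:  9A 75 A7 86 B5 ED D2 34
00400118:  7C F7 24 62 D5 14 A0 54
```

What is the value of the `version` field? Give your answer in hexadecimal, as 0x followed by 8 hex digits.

0xD514A054

`version` follows `checksum` (2 B), `offset` (2 B), `sample_rate` (8 B), `duration_ms` (8 B), so it starts at offset 2 + 2 + 8 + 8 = 20 and occupies 4 bytes.
Bytes at offsets 20..23: D5 14 A0 54.
Big-endian stores the most-significant byte at the lowest address.
The bytes are already most-significant first: 0xD514A054.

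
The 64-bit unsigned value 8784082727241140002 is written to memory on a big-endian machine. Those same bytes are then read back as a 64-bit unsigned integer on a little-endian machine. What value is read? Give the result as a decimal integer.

8784082727241140002 in 64-bit hexadecimal is 0x79E754B34ADA4722.
Stored big-endian, the bytes at ascending addresses are 79 E7 54 B3 4A DA 47 22.
Read back as little-endian, the first byte is least significant, giving 0x2247DA4AB354E779.
0x2247DA4AB354E779 = 2470182935007127417.

2470182935007127417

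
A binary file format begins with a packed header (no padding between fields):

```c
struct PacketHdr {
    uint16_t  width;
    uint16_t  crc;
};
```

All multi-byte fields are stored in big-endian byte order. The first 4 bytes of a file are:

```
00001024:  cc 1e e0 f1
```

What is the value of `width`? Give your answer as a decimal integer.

`width` is the first field, at byte offset 0, occupying 2 bytes.
Bytes at offsets 0..1: CC 1E.
Big-endian stores the most-significant byte at the lowest address.
The bytes are already most-significant first: 0xCC1E.
0xCC1E = 52254.

52254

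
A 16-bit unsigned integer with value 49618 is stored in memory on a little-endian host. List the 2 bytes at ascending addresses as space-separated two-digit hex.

49618 in hexadecimal, padded to 16 bits, is 0xC1D2.
Split into bytes (most-significant first): C1 D2.
Little-endian: lowest address holds the least-significant byte.
So at ascending addresses the bytes are D2 C1.

D2 C1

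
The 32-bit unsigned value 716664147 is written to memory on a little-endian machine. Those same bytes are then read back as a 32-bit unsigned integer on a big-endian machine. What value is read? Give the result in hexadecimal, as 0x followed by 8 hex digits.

0x536DB72A

716664147 in 32-bit hexadecimal is 0x2AB76D53.
Stored little-endian, the bytes at ascending addresses are 53 6D B7 2A.
Read back as big-endian, the last byte is least significant, giving 0x536DB72A.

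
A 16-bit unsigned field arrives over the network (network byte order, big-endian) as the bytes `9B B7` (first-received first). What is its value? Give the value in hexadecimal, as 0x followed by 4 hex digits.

Big-endian: lowest address holds the most-significant byte.
The bytes are already most-significant first: 0x9BB7.

0x9BB7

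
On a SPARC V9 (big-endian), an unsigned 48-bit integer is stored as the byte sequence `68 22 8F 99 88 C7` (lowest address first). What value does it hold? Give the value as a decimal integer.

Big-endian stores the most-significant byte at the lowest address.
The bytes are already most-significant first: 0x68228F9988C7.
0x68228F9988C7 = 114497647380679.

114497647380679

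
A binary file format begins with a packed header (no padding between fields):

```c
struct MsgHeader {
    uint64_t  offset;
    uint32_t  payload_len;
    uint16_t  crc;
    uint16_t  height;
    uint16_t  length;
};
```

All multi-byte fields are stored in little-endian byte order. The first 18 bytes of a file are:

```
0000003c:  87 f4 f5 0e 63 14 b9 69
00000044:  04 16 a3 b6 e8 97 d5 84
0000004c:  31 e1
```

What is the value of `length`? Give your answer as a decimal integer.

`length` follows `offset` (8 B), `payload_len` (4 B), `crc` (2 B), `height` (2 B), so it starts at offset 8 + 4 + 2 + 2 = 16 and occupies 2 bytes.
Bytes at offsets 16..17: 31 E1.
Little-endian: lowest address holds the least-significant byte.
Reassemble most-significant byte first: E1 31 → 0xE131.
0xE131 = 57649.

57649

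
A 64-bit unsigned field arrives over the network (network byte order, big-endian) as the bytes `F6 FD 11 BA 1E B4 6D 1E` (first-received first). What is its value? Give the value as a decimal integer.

17797400793514798366

In big-endian order the high byte comes first in memory.
The bytes are already most-significant first: 0xF6FD11BA1EB46D1E.
0xF6FD11BA1EB46D1E = 17797400793514798366.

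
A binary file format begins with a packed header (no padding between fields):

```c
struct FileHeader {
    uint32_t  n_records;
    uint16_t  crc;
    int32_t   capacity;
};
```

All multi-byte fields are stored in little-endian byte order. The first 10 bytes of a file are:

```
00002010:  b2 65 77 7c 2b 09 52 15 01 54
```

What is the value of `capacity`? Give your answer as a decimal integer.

`capacity` follows `n_records` (4 B), `crc` (2 B), so it starts at offset 4 + 2 = 6 and occupies 4 bytes.
Bytes at offsets 6..9: 52 15 01 54.
Little-endian stores the least-significant byte at the lowest address.
Reassemble most-significant byte first: 54 01 15 52 → 0x54011552.
0x54011552 = 1409357138.

1409357138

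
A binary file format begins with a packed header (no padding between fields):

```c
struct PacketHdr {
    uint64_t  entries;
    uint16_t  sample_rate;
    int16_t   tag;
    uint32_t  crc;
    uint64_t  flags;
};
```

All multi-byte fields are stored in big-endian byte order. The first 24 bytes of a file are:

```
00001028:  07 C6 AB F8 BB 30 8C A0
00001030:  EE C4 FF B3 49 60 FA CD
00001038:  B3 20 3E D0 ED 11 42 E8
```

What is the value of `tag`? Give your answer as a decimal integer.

-77

`tag` follows `entries` (8 B), `sample_rate` (2 B), so it starts at offset 8 + 2 = 10 and occupies 2 bytes.
Bytes at offsets 10..11: FF B3.
Big-endian: lowest address holds the most-significant byte.
The bytes are already most-significant first: 0xFFB3.
Top bit is set, so as a signed 16-bit value this is 0xFFB3 − 2^16 = -77.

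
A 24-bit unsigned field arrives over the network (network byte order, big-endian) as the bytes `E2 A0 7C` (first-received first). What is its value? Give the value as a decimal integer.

14852220

Big-endian stores the most-significant byte at the lowest address.
The bytes are already most-significant first: 0xE2A07C.
0xE2A07C = 14852220.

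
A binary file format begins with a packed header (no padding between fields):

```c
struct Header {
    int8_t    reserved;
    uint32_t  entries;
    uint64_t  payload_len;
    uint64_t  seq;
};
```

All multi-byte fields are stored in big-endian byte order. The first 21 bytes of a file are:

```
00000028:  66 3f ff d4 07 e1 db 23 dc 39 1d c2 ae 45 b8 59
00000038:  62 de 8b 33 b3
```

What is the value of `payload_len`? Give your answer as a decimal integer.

`payload_len` follows `reserved` (1 B), `entries` (4 B), so it starts at offset 1 + 4 = 5 and occupies 8 bytes.
Bytes at offsets 5..12: E1 DB 23 DC 39 1D C2 AE.
Big-endian stores the most-significant byte at the lowest address.
The bytes are already most-significant first: 0xE1DB23DC391DC2AE.
0xE1DB23DC391DC2AE = 16274641107191448238.

16274641107191448238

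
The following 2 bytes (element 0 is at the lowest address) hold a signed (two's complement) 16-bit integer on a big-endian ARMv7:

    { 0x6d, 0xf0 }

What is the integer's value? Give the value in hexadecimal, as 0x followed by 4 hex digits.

0x6DF0

Big-endian: lowest address holds the most-significant byte.
The bytes are already most-significant first: 0x6DF0.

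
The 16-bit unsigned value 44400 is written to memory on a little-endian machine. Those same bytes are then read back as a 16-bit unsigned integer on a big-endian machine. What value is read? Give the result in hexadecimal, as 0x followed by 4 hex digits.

44400 in 16-bit hexadecimal is 0xAD70.
Stored little-endian, the bytes at ascending addresses are 70 AD.
Read back as big-endian, the last byte is least significant, giving 0x70AD.

0x70AD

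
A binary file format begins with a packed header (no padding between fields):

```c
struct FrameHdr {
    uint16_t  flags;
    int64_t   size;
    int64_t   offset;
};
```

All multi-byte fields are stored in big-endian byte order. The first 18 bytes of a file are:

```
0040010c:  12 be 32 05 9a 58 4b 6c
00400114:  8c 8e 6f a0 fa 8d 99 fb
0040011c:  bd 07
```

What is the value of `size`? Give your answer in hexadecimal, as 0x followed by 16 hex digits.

0x32059A584B6C8C8E

`size` follows `flags` (2 bytes), so it starts at byte offset 2 and occupies 8 bytes.
Bytes at offsets 2..9: 32 05 9A 58 4B 6C 8C 8E.
In big-endian order the high byte comes first in memory.
The bytes are already most-significant first: 0x32059A584B6C8C8E.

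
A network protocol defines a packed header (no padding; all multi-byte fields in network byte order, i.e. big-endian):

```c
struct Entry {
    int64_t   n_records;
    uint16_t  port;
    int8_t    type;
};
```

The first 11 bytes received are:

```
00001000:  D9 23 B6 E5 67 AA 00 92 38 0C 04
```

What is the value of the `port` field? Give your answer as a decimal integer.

14348

`port` follows `n_records` (8 bytes), so it starts at byte offset 8 and occupies 2 bytes.
Bytes at offsets 8..9: 38 0C.
Big-endian stores the most-significant byte at the lowest address.
The bytes are already most-significant first: 0x380C.
0x380C = 14348.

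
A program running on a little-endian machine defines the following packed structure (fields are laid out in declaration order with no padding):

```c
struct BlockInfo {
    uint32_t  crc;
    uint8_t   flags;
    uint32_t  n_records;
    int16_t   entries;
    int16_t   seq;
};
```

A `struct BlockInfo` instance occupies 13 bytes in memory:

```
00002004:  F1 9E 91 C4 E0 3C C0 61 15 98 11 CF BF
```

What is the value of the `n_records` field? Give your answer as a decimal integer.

`n_records` follows `crc` (4 B), `flags` (1 B), so it starts at offset 4 + 1 = 5 and occupies 4 bytes.
Bytes at offsets 5..8: 3C C0 61 15.
In little-endian order the low byte comes first in memory.
Reassemble most-significant byte first: 15 61 C0 3C → 0x1561C03C.
0x1561C03C = 358727740.

358727740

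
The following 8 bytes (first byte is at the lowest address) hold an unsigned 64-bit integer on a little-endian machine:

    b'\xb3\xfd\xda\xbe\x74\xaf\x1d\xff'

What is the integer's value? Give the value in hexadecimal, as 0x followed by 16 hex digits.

Little-endian stores the least-significant byte at the lowest address.
Reassemble most-significant byte first: FF 1D AF 74 BE DA FD B3 → 0xFF1DAF74BEDAFDB3.

0xFF1DAF74BEDAFDB3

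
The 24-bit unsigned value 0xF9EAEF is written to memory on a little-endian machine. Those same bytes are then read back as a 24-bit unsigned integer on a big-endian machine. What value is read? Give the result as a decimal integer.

15723257

Stored little-endian, the bytes at ascending addresses are EF EA F9.
Read back as big-endian, the last byte is least significant, giving 0xEFEAF9.
0xEFEAF9 = 15723257.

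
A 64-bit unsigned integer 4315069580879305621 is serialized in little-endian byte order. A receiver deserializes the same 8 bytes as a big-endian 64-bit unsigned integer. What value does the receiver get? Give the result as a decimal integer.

4315069580879305621 in 64-bit hexadecimal is 0x3BE234EBED679B95.
Stored little-endian, the bytes at ascending addresses are 95 9B 67 ED EB 34 E2 3B.
Read back as big-endian, the last byte is least significant, giving 0x959B67EDEB34E23B.
0x959B67EDEB34E23B = 10780324404592435771.

10780324404592435771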